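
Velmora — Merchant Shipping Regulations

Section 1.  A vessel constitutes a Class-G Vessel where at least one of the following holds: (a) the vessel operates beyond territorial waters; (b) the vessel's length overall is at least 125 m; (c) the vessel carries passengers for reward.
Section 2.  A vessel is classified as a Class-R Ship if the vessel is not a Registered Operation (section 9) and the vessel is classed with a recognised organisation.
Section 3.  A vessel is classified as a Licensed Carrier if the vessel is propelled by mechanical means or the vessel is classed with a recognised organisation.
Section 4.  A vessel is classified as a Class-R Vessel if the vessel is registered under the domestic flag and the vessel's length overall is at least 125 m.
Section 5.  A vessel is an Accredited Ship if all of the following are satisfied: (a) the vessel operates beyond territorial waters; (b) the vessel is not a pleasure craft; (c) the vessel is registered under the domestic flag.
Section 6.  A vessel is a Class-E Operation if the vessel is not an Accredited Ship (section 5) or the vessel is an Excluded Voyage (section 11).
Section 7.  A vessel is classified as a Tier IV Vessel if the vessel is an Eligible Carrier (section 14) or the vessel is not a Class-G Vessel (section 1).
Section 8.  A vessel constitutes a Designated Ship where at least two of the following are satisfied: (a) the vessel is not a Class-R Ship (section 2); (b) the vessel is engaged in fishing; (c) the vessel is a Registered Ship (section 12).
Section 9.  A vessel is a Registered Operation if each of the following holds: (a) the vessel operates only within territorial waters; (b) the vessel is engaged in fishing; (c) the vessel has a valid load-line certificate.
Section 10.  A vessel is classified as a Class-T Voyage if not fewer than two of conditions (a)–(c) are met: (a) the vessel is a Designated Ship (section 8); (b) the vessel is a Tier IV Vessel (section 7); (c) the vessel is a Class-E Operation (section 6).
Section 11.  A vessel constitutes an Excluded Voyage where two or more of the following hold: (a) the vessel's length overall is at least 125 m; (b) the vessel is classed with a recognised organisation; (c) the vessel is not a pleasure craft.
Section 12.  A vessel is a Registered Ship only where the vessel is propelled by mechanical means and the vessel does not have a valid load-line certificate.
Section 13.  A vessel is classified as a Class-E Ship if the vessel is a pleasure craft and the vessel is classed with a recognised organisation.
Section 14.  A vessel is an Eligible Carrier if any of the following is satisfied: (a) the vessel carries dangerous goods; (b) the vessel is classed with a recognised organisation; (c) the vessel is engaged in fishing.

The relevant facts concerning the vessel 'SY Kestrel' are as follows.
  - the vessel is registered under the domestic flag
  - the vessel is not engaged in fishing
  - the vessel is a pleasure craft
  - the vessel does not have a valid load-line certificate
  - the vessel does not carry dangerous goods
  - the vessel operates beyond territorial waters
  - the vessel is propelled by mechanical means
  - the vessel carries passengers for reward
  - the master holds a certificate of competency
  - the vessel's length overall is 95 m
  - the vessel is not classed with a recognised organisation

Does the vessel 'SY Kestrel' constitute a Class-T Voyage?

section 9 — Registered Operation: [the vessel operates only within territorial waters? no] AND [the vessel is engaged in fishing? no] AND [the vessel has a valid load-line certificate? no] → not satisfied.
section 2 — Class-R Ship: [not a Registered Operation (section 9)? yes] AND [the vessel is classed with a recognised organisation? no] → not satisfied.
section 12 — Registered Ship: [the vessel is propelled by mechanical means? yes] AND [the vessel does not have a valid load-line certificate? yes] → satisfied.
section 8 — Designated Ship: not a Class-R Ship (section 2)? yes; the vessel is engaged in fishing? no; Registered Ship (section 12)? yes — 2 of 3 hold (need ≥2) → satisfied.
section 14 — Eligible Carrier: [the vessel carries dangerous goods? no] OR [the vessel is classed with a recognised organisation? no] OR [the vessel is engaged in fishing? no] → not satisfied.
section 1 — Class-G Vessel: [the vessel operates beyond territorial waters? yes] OR [vessel's length overall: 95 m ≥ 125 m? no] OR [the vessel carries passengers for reward? yes] → satisfied.
section 7 — Tier IV Vessel: [Eligible Carrier (section 14)? no] OR [not a Class-G Vessel (section 1)? no] → not satisfied.
section 5 — Accredited Ship: [the vessel operates beyond territorial waters? yes] AND [the vessel is not a pleasure craft? no] AND [the vessel is registered under the domestic flag? yes] → not satisfied.
section 11 — Excluded Voyage: vessel's length overall: 95 m ≥ 125 m? no; the vessel is classed with a recognised organisation? no; the vessel is not a pleasure craft? no — 0 of 3 hold (need ≥2) → not satisfied.
section 6 — Class-E Operation: [not an Accredited Ship (section 5)? yes] OR [Excluded Voyage (section 11)? no] → satisfied.
section 10 — Class-T Voyage: Designated Ship (section 8)? yes; Tier IV Vessel (section 7)? no; Class-E Operation (section 6)? yes — 2 of 3 hold (need ≥2) → satisfied.

Yes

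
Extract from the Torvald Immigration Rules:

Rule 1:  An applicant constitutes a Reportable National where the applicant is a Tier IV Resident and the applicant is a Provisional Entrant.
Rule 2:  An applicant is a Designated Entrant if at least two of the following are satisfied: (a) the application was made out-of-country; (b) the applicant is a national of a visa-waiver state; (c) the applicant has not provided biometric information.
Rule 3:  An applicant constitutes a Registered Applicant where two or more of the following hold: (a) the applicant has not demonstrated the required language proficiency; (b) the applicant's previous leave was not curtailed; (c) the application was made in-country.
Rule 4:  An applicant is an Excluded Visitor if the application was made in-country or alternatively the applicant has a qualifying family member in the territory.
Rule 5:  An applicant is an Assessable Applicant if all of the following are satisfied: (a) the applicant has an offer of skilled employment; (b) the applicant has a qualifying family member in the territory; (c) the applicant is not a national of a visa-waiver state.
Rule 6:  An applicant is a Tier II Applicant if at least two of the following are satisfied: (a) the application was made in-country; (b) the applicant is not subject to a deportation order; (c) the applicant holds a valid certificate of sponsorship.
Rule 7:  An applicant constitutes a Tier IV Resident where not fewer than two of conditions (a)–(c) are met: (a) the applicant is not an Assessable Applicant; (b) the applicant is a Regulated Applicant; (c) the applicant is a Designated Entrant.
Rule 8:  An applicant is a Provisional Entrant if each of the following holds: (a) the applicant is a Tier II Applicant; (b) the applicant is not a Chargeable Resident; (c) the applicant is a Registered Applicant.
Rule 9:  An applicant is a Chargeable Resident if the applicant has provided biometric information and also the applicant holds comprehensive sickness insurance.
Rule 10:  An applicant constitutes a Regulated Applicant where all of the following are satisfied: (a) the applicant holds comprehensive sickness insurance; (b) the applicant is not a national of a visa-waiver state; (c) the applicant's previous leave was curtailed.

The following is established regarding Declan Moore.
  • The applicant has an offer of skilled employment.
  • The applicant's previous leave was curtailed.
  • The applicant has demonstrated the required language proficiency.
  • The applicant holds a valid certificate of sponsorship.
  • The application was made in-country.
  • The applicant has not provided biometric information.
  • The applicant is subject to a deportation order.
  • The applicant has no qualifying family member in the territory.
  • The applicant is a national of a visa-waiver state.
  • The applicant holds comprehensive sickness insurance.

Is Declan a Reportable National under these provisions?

Under rule 5: the applicant has an offer of skilled employment? yes; and the applicant has a qualifying family member in the territory? no; and the applicant is not a national of a visa-waiver state? no. So the applicant is not an Assessable Applicant.
Under rule 10: the applicant holds comprehensive sickness insurance? yes; and the applicant is not a national of a visa-waiver state? no; and the applicant's previous leave was curtailed? yes. So the applicant is not a Regulated Applicant.
Under rule 2: the application was made out-of-country? no; the applicant is a national of a visa-waiver state? yes; the applicant has not provided biometric information? yes — 2 of 3 hold (need ≥2) → satisfied.
Under rule 7: not an Assessable Applicant (rule 5)? yes; Regulated Applicant (rule 10)? no; Designated Entrant (rule 2)? yes — 2 of 3 hold (need ≥2) → satisfied.
Under rule 6: the application was made in-country? yes; the applicant is not subject to a deportation order? no; the applicant holds a valid certificate of sponsorship? yes — 2 of 3 hold (need ≥2) → satisfied.
Under rule 9: the applicant has provided biometric information? no; and the applicant holds comprehensive sickness insurance? yes. So the applicant is not a Chargeable Resident.
Under rule 3: the applicant has not demonstrated the required language proficiency? no; the applicant's previous leave was not curtailed? no; the application was made in-country? yes — 1 of 3 hold (need ≥2) → not satisfied.
Under rule 8: Tier II Applicant (rule 6)? yes; and not a Chargeable Resident (rule 9)? yes; and Registered Applicant (rule 3)? no. So the applicant is not a Provisional Entrant.
Under rule 1: Tier IV Resident (rule 7)? yes; and Provisional Entrant (rule 8)? no. So the applicant is not a Reportable National.

No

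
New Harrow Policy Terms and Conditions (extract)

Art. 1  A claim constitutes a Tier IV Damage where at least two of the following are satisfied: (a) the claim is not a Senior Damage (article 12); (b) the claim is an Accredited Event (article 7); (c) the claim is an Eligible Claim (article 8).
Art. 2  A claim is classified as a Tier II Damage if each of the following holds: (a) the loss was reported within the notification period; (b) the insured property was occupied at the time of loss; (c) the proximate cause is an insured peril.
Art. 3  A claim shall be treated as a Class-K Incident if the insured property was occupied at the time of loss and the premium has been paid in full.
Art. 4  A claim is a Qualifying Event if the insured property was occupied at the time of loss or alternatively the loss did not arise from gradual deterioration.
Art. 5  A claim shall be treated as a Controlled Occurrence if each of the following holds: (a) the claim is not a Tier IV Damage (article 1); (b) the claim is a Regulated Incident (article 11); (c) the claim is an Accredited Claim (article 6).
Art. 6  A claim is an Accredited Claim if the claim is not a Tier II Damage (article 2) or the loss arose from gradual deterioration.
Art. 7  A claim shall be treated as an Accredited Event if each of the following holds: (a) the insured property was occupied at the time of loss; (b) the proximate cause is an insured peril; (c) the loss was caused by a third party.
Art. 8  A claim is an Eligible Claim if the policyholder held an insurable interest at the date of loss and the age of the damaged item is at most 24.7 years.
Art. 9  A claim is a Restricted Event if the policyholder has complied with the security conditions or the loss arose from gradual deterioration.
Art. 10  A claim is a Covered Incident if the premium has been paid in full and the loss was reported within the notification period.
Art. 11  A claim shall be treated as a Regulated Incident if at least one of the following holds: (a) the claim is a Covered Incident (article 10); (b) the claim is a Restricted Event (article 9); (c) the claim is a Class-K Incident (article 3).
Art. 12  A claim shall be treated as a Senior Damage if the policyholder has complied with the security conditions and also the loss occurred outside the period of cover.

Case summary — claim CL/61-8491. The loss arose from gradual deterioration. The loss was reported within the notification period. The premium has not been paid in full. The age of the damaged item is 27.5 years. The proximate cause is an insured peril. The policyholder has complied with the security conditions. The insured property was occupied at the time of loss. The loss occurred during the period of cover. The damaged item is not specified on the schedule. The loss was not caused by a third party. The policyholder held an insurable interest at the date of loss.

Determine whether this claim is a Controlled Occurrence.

article 12 — Senior Damage: [the policyholder has complied with the security conditions? yes] AND [the loss occurred outside the period of cover? no] → not satisfied.
article 7 — Accredited Event: [the insured property was occupied at the time of loss? yes] AND [the proximate cause is an insured peril? yes] AND [the loss was caused by a third party? no] → not satisfied.
article 8 — Eligible Claim: [the policyholder held an insurable interest at the date of loss? yes] AND [age of the damaged item: 27.5 years ≤ 24.7 years? no] → not satisfied.
article 1 — Tier IV Damage: not a Senior Damage (article 12)? yes; Accredited Event (article 7)? no; Eligible Claim (article 8)? no — 1 of 3 hold (need ≥2) → not satisfied.
article 10 — Covered Incident: [the premium has been paid in full? no] AND [the loss was reported within the notification period? yes] → not satisfied.
article 9 — Restricted Event: [the policyholder has complied with the security conditions? yes] OR [the loss arose from gradual deterioration? yes] → satisfied.
article 3 — Class-K Incident: [the insured property was occupied at the time of loss? yes] AND [the premium has been paid in full? no] → not satisfied.
article 11 — Regulated Incident: [Covered Incident (article 10)? no] OR [Restricted Event (article 9)? yes] OR [Class-K Incident (article 3)? no] → satisfied.
article 2 — Tier II Damage: [the loss was reported within the notification period? yes] AND [the insured property was occupied at the time of loss? yes] AND [the proximate cause is an insured peril? yes] → satisfied.
article 6 — Accredited Claim: [not a Tier II Damage (article 2)? no] OR [the loss arose from gradual deterioration? yes] → satisfied.
article 5 — Controlled Occurrence: [not a Tier IV Damage (article 1)? yes] AND [Regulated Incident (article 11)? yes] AND [Accredited Claim (article 6)? yes] → satisfied.

Yes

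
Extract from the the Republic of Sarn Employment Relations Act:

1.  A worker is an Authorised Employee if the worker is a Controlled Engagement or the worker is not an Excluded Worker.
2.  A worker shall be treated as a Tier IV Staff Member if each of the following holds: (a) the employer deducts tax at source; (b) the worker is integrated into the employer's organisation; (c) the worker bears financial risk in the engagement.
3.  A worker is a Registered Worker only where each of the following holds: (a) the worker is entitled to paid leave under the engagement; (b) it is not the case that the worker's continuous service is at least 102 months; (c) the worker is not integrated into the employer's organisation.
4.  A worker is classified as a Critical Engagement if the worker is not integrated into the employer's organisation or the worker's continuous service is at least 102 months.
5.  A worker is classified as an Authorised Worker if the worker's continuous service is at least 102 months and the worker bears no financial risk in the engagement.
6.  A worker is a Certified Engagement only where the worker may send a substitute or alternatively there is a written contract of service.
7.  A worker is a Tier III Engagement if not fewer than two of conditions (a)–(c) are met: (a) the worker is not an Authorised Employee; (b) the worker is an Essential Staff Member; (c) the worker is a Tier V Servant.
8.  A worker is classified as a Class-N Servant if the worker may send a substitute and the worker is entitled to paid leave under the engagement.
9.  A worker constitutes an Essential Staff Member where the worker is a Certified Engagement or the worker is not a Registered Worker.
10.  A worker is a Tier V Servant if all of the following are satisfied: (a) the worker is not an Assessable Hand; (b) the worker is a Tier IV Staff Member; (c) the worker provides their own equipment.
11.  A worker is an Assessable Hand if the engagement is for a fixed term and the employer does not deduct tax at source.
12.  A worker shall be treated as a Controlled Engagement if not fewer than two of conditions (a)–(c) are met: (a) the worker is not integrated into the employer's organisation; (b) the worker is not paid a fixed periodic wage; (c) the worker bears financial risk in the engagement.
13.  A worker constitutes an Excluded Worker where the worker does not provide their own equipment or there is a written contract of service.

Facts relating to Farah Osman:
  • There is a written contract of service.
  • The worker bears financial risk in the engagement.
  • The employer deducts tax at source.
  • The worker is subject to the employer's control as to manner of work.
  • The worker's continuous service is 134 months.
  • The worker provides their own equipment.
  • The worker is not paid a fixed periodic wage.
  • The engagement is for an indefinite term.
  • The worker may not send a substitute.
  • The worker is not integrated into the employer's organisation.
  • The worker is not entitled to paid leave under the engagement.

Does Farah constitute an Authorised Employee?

paragraph 12 — Controlled Engagement: the worker is not integrated into the employer's organisation? yes; the worker is not paid a fixed periodic wage? yes; the worker bears financial risk in the engagement? yes — 3 of 3 hold (need ≥2) → satisfied.
paragraph 13 — Excluded Worker: [the worker does not provide their own equipment? no] OR [there is a written contract of service? yes] → satisfied.
paragraph 1 — Authorised Employee: [Controlled Engagement (paragraph 12)? yes] OR [not an Excluded Worker (paragraph 13)? no] → satisfied.

Yes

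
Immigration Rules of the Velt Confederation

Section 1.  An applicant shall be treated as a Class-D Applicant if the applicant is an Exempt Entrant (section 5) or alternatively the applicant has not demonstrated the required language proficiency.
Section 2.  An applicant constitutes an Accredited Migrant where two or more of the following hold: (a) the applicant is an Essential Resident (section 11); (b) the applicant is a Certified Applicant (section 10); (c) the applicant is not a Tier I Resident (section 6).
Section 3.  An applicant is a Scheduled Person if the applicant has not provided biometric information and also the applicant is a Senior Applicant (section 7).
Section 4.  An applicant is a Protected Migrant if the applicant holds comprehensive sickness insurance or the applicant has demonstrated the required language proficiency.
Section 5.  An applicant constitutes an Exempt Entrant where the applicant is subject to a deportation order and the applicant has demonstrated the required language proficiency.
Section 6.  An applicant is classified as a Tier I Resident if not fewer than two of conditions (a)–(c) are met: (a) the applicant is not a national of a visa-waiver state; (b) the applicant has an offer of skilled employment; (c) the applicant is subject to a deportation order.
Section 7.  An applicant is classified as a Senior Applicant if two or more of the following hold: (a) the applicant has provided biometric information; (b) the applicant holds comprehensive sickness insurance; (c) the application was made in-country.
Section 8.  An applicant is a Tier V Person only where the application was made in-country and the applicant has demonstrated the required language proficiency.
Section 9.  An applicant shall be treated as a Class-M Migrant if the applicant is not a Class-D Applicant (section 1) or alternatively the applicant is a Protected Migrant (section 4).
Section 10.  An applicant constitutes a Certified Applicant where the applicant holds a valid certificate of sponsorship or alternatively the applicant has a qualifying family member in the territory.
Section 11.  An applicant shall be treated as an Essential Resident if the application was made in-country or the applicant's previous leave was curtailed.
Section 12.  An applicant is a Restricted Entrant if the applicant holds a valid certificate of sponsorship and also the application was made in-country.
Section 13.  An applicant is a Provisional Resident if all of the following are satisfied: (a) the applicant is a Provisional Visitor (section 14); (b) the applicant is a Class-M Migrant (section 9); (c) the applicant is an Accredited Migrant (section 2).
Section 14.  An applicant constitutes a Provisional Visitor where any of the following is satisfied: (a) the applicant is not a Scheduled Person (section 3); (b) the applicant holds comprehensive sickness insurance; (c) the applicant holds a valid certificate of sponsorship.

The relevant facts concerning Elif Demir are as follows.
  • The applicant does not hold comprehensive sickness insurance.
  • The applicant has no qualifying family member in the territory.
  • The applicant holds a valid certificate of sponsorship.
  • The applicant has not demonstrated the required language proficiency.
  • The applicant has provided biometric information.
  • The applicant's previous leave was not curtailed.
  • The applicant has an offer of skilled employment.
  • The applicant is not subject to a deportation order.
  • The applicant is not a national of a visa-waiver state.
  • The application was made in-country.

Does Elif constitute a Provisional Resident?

No

Under section 7: the applicant has provided biometric information? yes; the applicant holds comprehensive sickness insurance? no; the application was made in-country? yes — 2 of 3 hold (need ≥2) → satisfied.
Under section 3: the applicant has not provided biometric information? no; and Senior Applicant (section 7)? yes. So the applicant is not a Scheduled Person.
Under section 14: not a Scheduled Person (section 3)? yes; or the applicant holds comprehensive sickness insurance? no; or the applicant holds a valid certificate of sponsorship? yes. So the applicant is a Provisional Visitor.
Under section 5: the applicant is subject to a deportation order? no; and the applicant has demonstrated the required language proficiency? no. So the applicant is not an Exempt Entrant.
Under section 1: Exempt Entrant (section 5)? no; or the applicant has not demonstrated the required language proficiency? yes. So the applicant is a Class-D Applicant.
Under section 4: the applicant holds comprehensive sickness insurance? no; or the applicant has demonstrated the required language proficiency? no. So the applicant is not a Protected Migrant.
Under section 9: not a Class-D Applicant (section 1)? no; or Protected Migrant (section 4)? no. So the applicant is not a Class-M Migrant.
Under section 11: the application was made in-country? yes; or the applicant's previous leave was curtailed? no. So the applicant is an Essential Resident.
Under section 10: the applicant holds a valid certificate of sponsorship? yes; or the applicant has a qualifying family member in the territory? no. So the applicant is a Certified Applicant.
Under section 6: the applicant is not a national of a visa-waiver state? yes; the applicant has an offer of skilled employment? yes; the applicant is subject to a deportation order? no — 2 of 3 hold (need ≥2) → satisfied.
Under section 2: Essential Resident (section 11)? yes; Certified Applicant (section 10)? yes; not a Tier I Resident (section 6)? no — 2 of 3 hold (need ≥2) → satisfied.
Under section 13: Provisional Visitor (section 14)? yes; and Class-M Migrant (section 9)? no; and Accredited Migrant (section 2)? yes. So the applicant is not a Provisional Resident.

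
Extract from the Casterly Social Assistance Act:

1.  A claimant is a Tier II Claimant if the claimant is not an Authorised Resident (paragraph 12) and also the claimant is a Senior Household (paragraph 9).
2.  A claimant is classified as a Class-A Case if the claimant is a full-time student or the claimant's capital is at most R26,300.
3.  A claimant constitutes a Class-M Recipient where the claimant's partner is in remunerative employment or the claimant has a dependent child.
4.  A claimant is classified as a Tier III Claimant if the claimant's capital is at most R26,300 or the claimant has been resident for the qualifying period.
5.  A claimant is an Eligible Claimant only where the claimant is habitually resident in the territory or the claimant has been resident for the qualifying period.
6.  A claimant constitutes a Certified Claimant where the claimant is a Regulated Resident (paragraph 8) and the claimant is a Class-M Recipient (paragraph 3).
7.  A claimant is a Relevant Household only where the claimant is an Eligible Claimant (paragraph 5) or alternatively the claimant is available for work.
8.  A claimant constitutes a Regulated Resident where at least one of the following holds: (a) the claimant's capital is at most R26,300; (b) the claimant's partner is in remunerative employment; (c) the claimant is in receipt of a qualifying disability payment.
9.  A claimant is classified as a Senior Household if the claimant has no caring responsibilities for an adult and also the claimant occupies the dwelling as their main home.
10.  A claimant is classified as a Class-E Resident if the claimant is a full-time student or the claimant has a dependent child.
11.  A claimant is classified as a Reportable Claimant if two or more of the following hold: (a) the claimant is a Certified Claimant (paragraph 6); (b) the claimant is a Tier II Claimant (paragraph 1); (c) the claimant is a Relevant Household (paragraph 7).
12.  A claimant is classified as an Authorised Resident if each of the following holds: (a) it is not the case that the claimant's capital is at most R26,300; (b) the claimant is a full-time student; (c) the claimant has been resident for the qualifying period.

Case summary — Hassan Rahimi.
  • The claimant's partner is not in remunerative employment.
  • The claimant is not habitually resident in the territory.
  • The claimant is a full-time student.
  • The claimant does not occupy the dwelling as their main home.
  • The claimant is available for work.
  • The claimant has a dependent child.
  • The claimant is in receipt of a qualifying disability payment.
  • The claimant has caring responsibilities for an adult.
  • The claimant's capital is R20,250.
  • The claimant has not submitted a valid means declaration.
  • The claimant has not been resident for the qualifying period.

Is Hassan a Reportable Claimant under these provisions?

Under paragraph 8: claimant's capital: R20,250 ≤ R26,300? yes; or the claimant's partner is in remunerative employment? no; or the claimant is in receipt of a qualifying disability payment? yes. So the claimant is a Regulated Resident.
Under paragraph 3: the claimant's partner is in remunerative employment? no; or the claimant has a dependent child? yes. So the claimant is a Class-M Recipient.
Under paragraph 6: Regulated Resident (paragraph 8)? yes; and Class-M Recipient (paragraph 3)? yes. So the claimant is a Certified Claimant.
Under paragraph 12: claimant's capital: R20,250 ≤ R26,300? yes, so negated condition no; and the claimant is a full-time student? yes; and the claimant has been resident for the qualifying period? no. So the claimant is not an Authorised Resident.
Under paragraph 9: the claimant has no caring responsibilities for an adult? no; and the claimant occupies the dwelling as their main home? no. So the claimant is not a Senior Household.
Under paragraph 1: not an Authorised Resident (paragraph 12)? yes; and Senior Household (paragraph 9)? no. So the claimant is not a Tier II Claimant.
Under paragraph 5: the claimant is habitually resident in the territory? no; or the claimant has been resident for the qualifying period? no. So the claimant is not an Eligible Claimant.
Under paragraph 7: Eligible Claimant (paragraph 5)? no; or the claimant is available for work? yes. So the claimant is a Relevant Household.
Under paragraph 11: Certified Claimant (paragraph 6)? yes; Tier II Claimant (paragraph 1)? no; Relevant Household (paragraph 7)? yes — 2 of 3 hold (need ≥2) → satisfied.

Yes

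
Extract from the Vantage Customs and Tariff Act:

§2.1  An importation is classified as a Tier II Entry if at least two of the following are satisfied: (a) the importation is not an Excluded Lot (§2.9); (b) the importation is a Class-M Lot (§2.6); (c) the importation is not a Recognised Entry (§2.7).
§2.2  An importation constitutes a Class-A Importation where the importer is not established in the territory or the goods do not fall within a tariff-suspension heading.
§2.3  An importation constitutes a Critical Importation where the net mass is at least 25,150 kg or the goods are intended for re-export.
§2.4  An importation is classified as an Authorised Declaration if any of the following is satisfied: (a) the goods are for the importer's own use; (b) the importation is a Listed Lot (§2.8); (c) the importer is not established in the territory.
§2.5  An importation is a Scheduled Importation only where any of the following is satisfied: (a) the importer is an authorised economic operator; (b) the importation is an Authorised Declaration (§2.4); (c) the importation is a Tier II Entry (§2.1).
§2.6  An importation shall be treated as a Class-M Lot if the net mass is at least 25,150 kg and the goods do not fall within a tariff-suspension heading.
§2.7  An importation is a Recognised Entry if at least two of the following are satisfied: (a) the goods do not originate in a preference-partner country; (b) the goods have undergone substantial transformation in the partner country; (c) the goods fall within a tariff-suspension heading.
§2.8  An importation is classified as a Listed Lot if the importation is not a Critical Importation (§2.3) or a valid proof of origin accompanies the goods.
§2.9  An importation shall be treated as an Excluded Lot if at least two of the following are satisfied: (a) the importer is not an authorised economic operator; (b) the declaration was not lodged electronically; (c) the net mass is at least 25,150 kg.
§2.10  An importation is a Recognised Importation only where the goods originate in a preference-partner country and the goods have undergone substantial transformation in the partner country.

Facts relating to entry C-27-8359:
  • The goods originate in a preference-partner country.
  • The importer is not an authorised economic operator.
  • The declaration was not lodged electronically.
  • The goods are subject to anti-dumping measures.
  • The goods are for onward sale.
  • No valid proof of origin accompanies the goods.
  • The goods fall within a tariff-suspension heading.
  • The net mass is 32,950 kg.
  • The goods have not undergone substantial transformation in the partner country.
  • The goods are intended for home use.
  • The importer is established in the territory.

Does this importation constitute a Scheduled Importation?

No

§2.3 — Critical Importation: [net mass: 32,950 kg ≥ 25,150 kg? yes] OR [the goods are intended for re-export? no] → satisfied.
§2.8 — Listed Lot: [not a Critical Importation (§2.3)? no] OR [a valid proof of origin accompanies the goods? no] → not satisfied.
§2.4 — Authorised Declaration: [the goods are for the importer's own use? no] OR [Listed Lot (§2.8)? no] OR [the importer is not established in the territory? no] → not satisfied.
§2.9 — Excluded Lot: the importer is not an authorised economic operator? yes; the declaration was not lodged electronically? yes; net mass: 32,950 kg ≥ 25,150 kg? yes — 3 of 3 hold (need ≥2) → satisfied.
§2.6 — Class-M Lot: [net mass: 32,950 kg ≥ 25,150 kg? yes] AND [the goods do not fall within a tariff-suspension heading? no] → not satisfied.
§2.7 — Recognised Entry: the goods do not originate in a preference-partner country? no; the goods have undergone substantial transformation in the partner country? no; the goods fall within a tariff-suspension heading? yes — 1 of 3 hold (need ≥2) → not satisfied.
§2.1 — Tier II Entry: not an Excluded Lot (§2.9)? no; Class-M Lot (§2.6)? no; not a Recognised Entry (§2.7)? yes — 1 of 3 hold (need ≥2) → not satisfied.
§2.5 — Scheduled Importation: [the importer is an authorised economic operator? no] OR [Authorised Declaration (§2.4)? no] OR [Tier II Entry (§2.1)? no] → not satisfied.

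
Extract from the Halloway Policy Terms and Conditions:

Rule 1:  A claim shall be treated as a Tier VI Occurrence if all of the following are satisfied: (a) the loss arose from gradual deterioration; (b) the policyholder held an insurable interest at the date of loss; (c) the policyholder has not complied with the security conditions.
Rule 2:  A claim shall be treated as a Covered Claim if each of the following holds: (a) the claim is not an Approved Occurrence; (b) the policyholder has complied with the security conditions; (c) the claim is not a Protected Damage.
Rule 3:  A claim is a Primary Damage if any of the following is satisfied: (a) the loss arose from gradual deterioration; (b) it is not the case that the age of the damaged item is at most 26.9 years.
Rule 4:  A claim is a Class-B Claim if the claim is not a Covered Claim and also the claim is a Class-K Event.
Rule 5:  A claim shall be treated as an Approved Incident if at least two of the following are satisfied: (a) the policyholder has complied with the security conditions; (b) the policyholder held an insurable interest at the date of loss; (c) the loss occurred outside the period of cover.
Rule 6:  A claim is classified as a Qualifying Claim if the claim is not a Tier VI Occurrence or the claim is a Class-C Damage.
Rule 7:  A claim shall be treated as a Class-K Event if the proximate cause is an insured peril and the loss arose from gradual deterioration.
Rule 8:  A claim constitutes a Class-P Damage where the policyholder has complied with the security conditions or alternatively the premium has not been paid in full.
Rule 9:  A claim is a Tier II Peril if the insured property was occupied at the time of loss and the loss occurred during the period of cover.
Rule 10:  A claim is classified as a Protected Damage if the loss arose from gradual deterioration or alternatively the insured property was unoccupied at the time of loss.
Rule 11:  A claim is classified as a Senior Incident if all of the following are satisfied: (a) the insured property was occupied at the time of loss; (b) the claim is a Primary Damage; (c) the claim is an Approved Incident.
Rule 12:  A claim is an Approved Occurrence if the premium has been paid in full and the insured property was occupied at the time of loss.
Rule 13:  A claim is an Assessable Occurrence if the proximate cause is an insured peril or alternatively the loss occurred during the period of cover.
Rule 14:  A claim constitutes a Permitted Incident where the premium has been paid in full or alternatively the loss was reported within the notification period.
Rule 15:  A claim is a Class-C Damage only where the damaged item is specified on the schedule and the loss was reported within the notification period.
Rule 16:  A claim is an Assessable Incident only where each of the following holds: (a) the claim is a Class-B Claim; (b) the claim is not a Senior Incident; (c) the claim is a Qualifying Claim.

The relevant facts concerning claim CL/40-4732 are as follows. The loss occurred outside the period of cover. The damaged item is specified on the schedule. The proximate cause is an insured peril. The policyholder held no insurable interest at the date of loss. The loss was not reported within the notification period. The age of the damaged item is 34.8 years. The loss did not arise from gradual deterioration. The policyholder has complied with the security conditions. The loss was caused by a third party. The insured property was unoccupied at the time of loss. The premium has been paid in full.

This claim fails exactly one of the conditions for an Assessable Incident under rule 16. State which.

Class-B Claim

rule 12 — Approved Occurrence: [the premium has been paid in full? yes] AND [the insured property was occupied at the time of loss? no] → not satisfied.
rule 10 — Protected Damage: [the loss arose from gradual deterioration? no] OR [the insured property was unoccupied at the time of loss? yes] → satisfied.
rule 2 — Covered Claim: [not an Approved Occurrence (rule 12)? yes] AND [the policyholder has complied with the security conditions? yes] AND [not a Protected Damage (rule 10)? no] → not satisfied.
rule 7 — Class-K Event: [the proximate cause is an insured peril? yes] AND [the loss arose from gradual deterioration? no] → not satisfied.
rule 4 — Class-B Claim: [not a Covered Claim (rule 2)? yes] AND [Class-K Event (rule 7)? no] → not satisfied.
rule 3 — Primary Damage: [the loss arose from gradual deterioration? no] OR [age of the damaged item: 34.8 years ≤ 26.9 years? no, so negated condition yes] → satisfied.
rule 5 — Approved Incident: the policyholder has complied with the security conditions? yes; the policyholder held an insurable interest at the date of loss? no; the loss occurred outside the period of cover? yes — 2 of 3 hold (need ≥2) → satisfied.
rule 11 — Senior Incident: [the insured property was occupied at the time of loss? no] AND [Primary Damage (rule 3)? yes] AND [Approved Incident (rule 5)? yes] → not satisfied.
rule 1 — Tier VI Occurrence: [the loss arose from gradual deterioration? no] AND [the policyholder held an insurable interest at the date of loss? no] AND [the policyholder has not complied with the security conditions? no] → not satisfied.
rule 15 — Class-C Damage: [the damaged item is specified on the schedule? yes] AND [the loss was reported within the notification period? no] → not satisfied.
rule 6 — Qualifying Claim: [not a Tier VI Occurrence (rule 1)? yes] OR [Class-C Damage (rule 15)? no] → satisfied.
rule 16 — Assessable Incident: [Class-B Claim (rule 4)? no] AND [not a Senior Incident (rule 11)? yes] AND [Qualifying Claim (rule 6)? yes] → not satisfied.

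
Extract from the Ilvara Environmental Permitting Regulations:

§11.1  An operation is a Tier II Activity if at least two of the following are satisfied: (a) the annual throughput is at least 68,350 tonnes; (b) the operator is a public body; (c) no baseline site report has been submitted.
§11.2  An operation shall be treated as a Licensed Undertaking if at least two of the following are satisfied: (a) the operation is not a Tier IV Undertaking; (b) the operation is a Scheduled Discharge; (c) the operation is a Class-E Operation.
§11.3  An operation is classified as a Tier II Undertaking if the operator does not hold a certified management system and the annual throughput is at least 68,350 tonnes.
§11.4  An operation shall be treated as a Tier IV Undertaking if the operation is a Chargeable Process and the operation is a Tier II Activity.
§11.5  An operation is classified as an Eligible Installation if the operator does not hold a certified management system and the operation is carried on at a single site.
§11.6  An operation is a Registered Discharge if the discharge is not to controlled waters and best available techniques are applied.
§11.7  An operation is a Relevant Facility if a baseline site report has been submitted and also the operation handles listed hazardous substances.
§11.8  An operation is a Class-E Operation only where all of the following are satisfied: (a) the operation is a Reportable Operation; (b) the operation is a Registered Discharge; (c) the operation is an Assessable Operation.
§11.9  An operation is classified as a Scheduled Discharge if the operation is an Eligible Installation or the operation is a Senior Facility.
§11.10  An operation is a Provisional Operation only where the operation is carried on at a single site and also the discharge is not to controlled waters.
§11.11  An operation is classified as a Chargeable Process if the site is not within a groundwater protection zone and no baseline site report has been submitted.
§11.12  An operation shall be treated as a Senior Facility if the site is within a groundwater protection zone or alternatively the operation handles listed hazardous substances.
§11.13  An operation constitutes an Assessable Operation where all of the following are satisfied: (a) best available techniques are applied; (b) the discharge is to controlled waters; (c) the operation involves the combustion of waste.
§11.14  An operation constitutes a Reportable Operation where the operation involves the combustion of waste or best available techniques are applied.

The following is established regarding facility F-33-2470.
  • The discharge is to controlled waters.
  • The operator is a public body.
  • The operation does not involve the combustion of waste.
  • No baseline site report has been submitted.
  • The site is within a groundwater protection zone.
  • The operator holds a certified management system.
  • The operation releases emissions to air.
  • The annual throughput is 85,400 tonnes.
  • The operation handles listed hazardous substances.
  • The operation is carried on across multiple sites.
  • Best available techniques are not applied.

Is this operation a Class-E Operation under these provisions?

§11.14 — Reportable Operation: [the operation involves the combustion of waste? no] OR [best available techniques are applied? no] → not satisfied.
§11.6 — Registered Discharge: [the discharge is not to controlled waters? no] AND [best available techniques are applied? no] → not satisfied.
§11.13 — Assessable Operation: [best available techniques are applied? no] AND [the discharge is to controlled waters? yes] AND [the operation involves the combustion of waste? no] → not satisfied.
§11.8 — Class-E Operation: [Reportable Operation (§11.14)? no] AND [Registered Discharge (§11.6)? no] AND [Assessable Operation (§11.13)? no] → not satisfied.

No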